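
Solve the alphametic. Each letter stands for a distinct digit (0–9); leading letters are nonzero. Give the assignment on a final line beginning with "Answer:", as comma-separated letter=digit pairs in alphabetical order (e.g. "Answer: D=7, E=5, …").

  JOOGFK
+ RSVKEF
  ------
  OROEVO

Step 1. [col 1: K + F ≡ O (mod 10)] several values work for K in column 1 (K + F ≡ O (mod 10), carry-in 0); try K=3, so K=3.
Step 2. [col 1: K + F ≡ O (mod 10)] no forcing yet in column 1 (carry-in 0); F=4 is free and consistent — try it, so F=4.
Step 3. [col 1: K + F ≡ O (mod 10)] from column 1 (K=3, F=4, carry-in 0, digits 3,4 already taken and all letters distinct): O must equal 7. So O=7.
Step 4. [col 2: F + E ≡ V (mod 10)] no forcing yet in column 2 (carry-in 0); V=0 is free and consistent — try it ⇒ V=0.
Step 5. [col 2: F + E ≡ V (mod 10)] column 2 reads F+E+carry(0)=V with F=4, V=0; with digits 0,3,4,7 already taken and all letters distinct, the only value for E is 6. So E=6.
Step 6. [col 3: G + K ≡ E (mod 10)] from column 3 (K=3, E=6, carry-in 1, digits 0,3,4,6,7 already taken and all letters distinct): G must equal 2 ⇒ G=2.
Step 7. [col 5: O + S ≡ R (mod 10)] column 5 (O + S ≡ R (mod 10), carry-in 0) doesn't pin R yet; pick R=5 and continue. So R=5.
Step 8. [col 5: O + S ≡ R (mod 10)] column 5 reads O+S+carry(0)=R with O=7, R=5; with digits 0,2,3,4,5,6,7 already taken and all letters distinct, the only value for S is 8. So S=8.
Step 9. [col 6: J + R ≡ O (mod 10)] column 6: given R=5, O=7, carry-in 1, and digits 0,2,3,4,5,6,7,8 already taken and all letters distinct, J+R≡O (mod 10) forces J=1. So J=1.

Answer: E=6, F=4, G=2, J=1, K=3, O=7, R=5, S=8, V=0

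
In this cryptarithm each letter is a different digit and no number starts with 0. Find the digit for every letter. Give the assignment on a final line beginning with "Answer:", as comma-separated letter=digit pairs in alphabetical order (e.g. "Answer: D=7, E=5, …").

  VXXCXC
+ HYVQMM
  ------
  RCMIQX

Step 1. [col 1: C + M ≡ X (mod 10)] several values work for C in column 1 (C + M ≡ X (mod 10), carry-in 0); try C=2, so C=2.
Step 2. [col 1: C + M ≡ X (mod 10)] column 1 (C + M ≡ X (mod 10), carry-in 0) doesn't pin X yet; pick X=5 and continue. So X=5.
Step 3. [col 1: C + M ≡ X (mod 10)] from column 1 (C=2, X=5, carry-in 0, digits 2,5 already taken and all letters distinct): M must equal 3 ⇒ M=3.
Step 4. [col 2: X + M ≡ Q (mod 10)] from column 2 (X=5, M=3, carry-in 0, digits 2,3,5 already taken and all letters distinct): Q must equal 8 ⇒ Q=8.
Step 5. [col 3: C + Q ≡ I (mod 10)] from column 3 (C=2, Q=8, carry-in 0, digits 2,3,5,8 already taken and all letters distinct): I must equal 0. So I=0.
Step 6. [col 4: X + V ≡ M (mod 10)] in column 4 we have X+V≡M with carry-in 1; given X=5, M=3 and digits 0,2,3,5,8 already taken and all letters distinct, that pins V to 7 ⇒ V=7.
Step 7. [col 5: X + Y ≡ C (mod 10)] from column 5 (X=5, C=2, carry-in 1, digits 0,2,3,5,7,8 already taken and all letters distinct): Y must equal 6, so Y=6.
Step 8. [col 6: V + H ≡ R (mod 10)] column 6 reads V+H+carry(1)=R with V=7; with digits 0,2,3,5,6,7,8 already taken and all letters distinct, the only value for H is 1 ⇒ H=1.
Step 9. [col 6: V + H ≡ R (mod 10)] column 6: given V=7, H=1, carry-in 1, and digits 0,1,2,3,5,6,7,8 already taken and all letters distinct, V+H≡R (mod 10) forces R=9, so R=9.

Answer: C=2, H=1, I=0, M=3, Q=8, R=9, V=7, X=5, Y=6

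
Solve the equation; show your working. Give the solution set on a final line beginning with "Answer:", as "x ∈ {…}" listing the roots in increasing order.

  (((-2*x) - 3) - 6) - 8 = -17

Step 1. [(((-2*x) - 3) - 6) - 8 = -17] -8 is outermost — add 8 both sides, so sub: ((-2*x) - 3) - 6 = -9.
Step 2. [((-2*x) - 3) - 6 = -9] -6 is outermost — add 6 both sides. So sub: (-2*x) - 3 = -3.
Step 3. [(-2*x) - 3 = -3] the outer -3 inverts by adding 3 ⇒ sub: -2*x = 0.
Step 4. [-2*x = 0] -2 out front; divide by -2. So div: x = 0.

Answer: x ∈ {0}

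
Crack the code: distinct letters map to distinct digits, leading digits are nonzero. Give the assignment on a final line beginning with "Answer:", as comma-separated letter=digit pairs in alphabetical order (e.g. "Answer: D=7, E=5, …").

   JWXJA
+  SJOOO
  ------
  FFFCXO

Step 1. [F] the sum has 6 digits but both addends have 5; that extra leading digit F is the final carry, namely 1, so F=1.
Step 2. [col 1: A + O ≡ O (mod 10)] from column 1 (nothing yet, carry-in 0, digits 1 already taken and all letters distinct): A must equal 0 ⇒ A=0.
Step 3. [col 1: A + O ≡ O (mod 10)] no forcing yet in column 1 (carry-in 0); O=5 is free and consistent — try it ⇒ O=5.
Step 4. [col 2: J + O ≡ X (mod 10)] no forcing yet in column 2 (carry-in 0); X=2 is free and consistent — try it ⇒ X=2.
Step 5. [col 2: J + O ≡ X (mod 10)] column 2: given O=5, X=2, carry-in 0, and digits 0,1,2,5 already taken and all letters distinct, J+O≡X (mod 10) forces J=7 ⇒ J=7.
Step 6. [col 3: X + O ≡ C (mod 10)] column 3 reads X+O+carry(1)=C with X=2, O=5; with digits 0,1,2,5,7 already taken and all letters distinct, the only value for C is 8 ⇒ C=8.
Step 7. [col 4: W + J ≡ F (mod 10)] column 4: given J=7, F=1, carry-in 0, and digits 0,1,2,5,7,8 already taken and all letters distinct, W+J≡F (mod 10) forces W=4 ⇒ W=4.
Step 8. [col 5: J + S ≡ F (mod 10)] from column 5 (J=7, F=1, carry-in 1, digits 0,1,2,4,5,7,8 already taken and all letters distinct): S must equal 3, so S=3.

Answer: A=0, C=8, F=1, J=7, O=5, S=3, W=4, X=2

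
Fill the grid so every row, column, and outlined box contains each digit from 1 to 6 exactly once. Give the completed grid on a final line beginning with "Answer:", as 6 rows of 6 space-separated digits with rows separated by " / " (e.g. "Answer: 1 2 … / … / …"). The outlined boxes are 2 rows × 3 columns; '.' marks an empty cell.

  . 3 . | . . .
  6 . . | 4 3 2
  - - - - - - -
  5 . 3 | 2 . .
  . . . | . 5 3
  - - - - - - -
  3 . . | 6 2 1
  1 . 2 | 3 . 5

Step 1. [r4c3∈{1,4,6}] col 3 places 6 nowhere but r4c3, so r4c3=6.
Step 2. [r3c6∈{4,6}] across col 6, 4 lands solely at r3c6. So r3c6=4.
Step 3. [r4c4∈{1}] nothing but 1 survives at r4c4. So r4c4=1.
Step 4. [r1c1∈{2,4}] 2 has one home in row 1: r1c1 ⇒ r1c1=2.
Step 5. [r1c3∈{1,4,5}] row 1 places 4 nowhere but r1c3. So r1c3=4.
Step 6. [r5c2∈{4,5}] r5c2 is the only open cell in row 5 admitting 4 ⇒ r5c2=4.
Step 7. [r2c2∈{1,5}] across col 2, 5 lands solely at r2c2 ⇒ r2c2=5.
Step 8. [r3c5∈{6}] r3c5 is down to just 6 ⇒ r3c5=6.
Step 9. [r1c6∈{6}] only 6 remains possible at r1c6, so r1c6=6.
Step 10. [r1c5∈{1}] only 1 remains possible at r1c5. So r1c5=1.
Step 11. [r4c2∈{2}] r4c2 is down to just 2, so r4c2=2.
Step 12. [r6c5∈{4}] nothing but 4 survives at r6c5. So r6c5=4.
Step 13. [r3c2∈{1}] r3c2's peers cover all but 1 ⇒ r3c2=1.
Step 14. [r1c4∈{5}] r1c4 has the single candidate 5, so r1c4=5.
Step 15. [r4c1∈{4}] r4c1 has the single candidate 4. So r4c1=4.
Step 16. [r6c2∈{6}] r6c2's peers cover all but 6 ⇒ r6c2=6.
Step 17. [r2c3∈{1}] nothing but 1 survives at r2c3, so r2c3=1.
Step 18. [r5c3∈{5}] r5c3's peers cover all but 5, so r5c3=5.

Answer: 2 3 4 5 1 6 / 6 5 1 4 3 2 / 5 1 3 2 6 4 / 4 2 6 1 5 3 / 3 4 5 6 2 1 / 1 6 2 3 4 5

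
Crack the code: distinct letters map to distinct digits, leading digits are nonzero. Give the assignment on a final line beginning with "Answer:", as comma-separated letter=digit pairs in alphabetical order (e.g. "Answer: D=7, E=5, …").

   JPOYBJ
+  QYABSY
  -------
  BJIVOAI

Step 1. [col 1: J + Y ≡ I (mod 10)] J=8 is one option consistent with column 1 (J + Y ≡ I (mod 10), carry-in 0) — take it ⇒ J=8.
Step 2. [B] adding two 6-digit numbers gives at most 6+1 digits, and here it does — B is that final carry and must be 1, so B=1.
Step 3. [col 1: J + Y ≡ I (mod 10)] Y=5 is one option consistent with column 1 (J + Y ≡ I (mod 10), carry-in 0) — take it, so Y=5.
Step 4. [col 1: J + Y ≡ I (mod 10)] from column 1 (J=8, Y=5, carry-in 0, digits 1,5,8 already taken and all letters distinct): I must equal 3. So I=3.
Step 5. [col 2: B + S ≡ A (mod 10)] column 2 (B + S ≡ A (mod 10), carry-in 1) doesn't pin S yet; pick S=2 and continue, so S=2.
Step 6. [col 2: B + S ≡ A (mod 10)] column 2: given B=1, S=2, carry-in 1, and digits 1,2,3,5,8 already taken and all letters distinct, B+S≡A (mod 10) forces A=4, so A=4.
Step 7. [col 3: Y + B ≡ O (mod 10)] from column 3 (Y=5, B=1, carry-in 0, digits 1,2,3,4,5,8 already taken and all letters distinct): O must equal 6 ⇒ O=6.
Step 8. [col 4: O + A ≡ V (mod 10)] in column 4 we have O+A≡V with carry-in 0; given O=6, A=4 and digits 1,2,3,4,5,6,8 already taken and all letters distinct, that pins V to 0, so V=0.
Step 9. [col 5: P + Y ≡ I (mod 10)] from column 5 (Y=5, I=3, carry-in 1, digits 0,1,2,3,4,5,6,8 already taken and all letters distinct): P must equal 7 ⇒ P=7.
Step 10. [col 6: J + Q ≡ J (mod 10)] from column 6 (J=8, carry-in 1, digits 0,1,2,3,4,5,6,7,8 already taken and all letters distinct): Q must equal 9, so Q=9.

Answer: A=4, B=1, I=3, J=8, O=6, P=7, Q=9, S=2, V=0, Y=5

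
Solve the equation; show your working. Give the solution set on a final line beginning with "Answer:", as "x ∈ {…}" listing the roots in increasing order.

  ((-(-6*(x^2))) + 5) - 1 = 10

Step 1. [((-(-6*(x^2))) + 5) - 1 = 10] add 1: x sits inside (… - 1) ⇒ sub: (-(-6*(x^2))) + 5 = 11.
Step 2. [(-(-6*(x^2))) + 5 = 11] +5 is outermost — subtract 5 both sides. So sub: -(-6*(x^2)) = 6.
Step 3. [-(-6*(x^2)) = 6] flip signs both sides ⇒ neg: -6*(x^2) = -6.
Step 4. [-6*(x^2) = -6] -6·(inner) — divide through by -6, so div: x^2 = 1.
Step 5. [x^2 = 1] √ both sides: 1 ≥ 0 gives two branches ⇒ sqrt: x = 1 or -1.

Answer: x ∈ {-1, 1}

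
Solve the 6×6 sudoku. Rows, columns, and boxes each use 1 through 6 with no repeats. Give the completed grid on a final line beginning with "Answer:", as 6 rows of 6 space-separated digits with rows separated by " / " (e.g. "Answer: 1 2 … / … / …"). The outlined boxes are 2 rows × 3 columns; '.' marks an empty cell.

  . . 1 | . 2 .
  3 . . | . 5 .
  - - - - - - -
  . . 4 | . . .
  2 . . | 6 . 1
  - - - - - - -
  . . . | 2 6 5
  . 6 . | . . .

Step 1. [r3c5∈{3}] r3c5's peers cover all but 3, so r3c5=3.
Step 2. [r6c5∈{1,4}] across col 5, 1 lands solely at r6c5 ⇒ r6c5=1.
Step 3. [r5c3∈{3}] r5c3 has the single candidate 3, so r5c3=3.
Step 4. [r4c3∈{5}] nothing but 5 survives at r4c3. So r4c3=5.
Step 5. [r2c3∈{2,6}] col 3 places 6 nowhere but r2c3. So r2c3=6.
Step 6. [r2c6∈{4}] r2c6 is down to just 4. So r2c6=4.
Step 7. [r1c2∈{4,5}] col 2 places 5 nowhere but r1c2 ⇒ r1c2=5.
Step 8. [r5c2∈{1,4}] 4 has one home in col 2: r5c2. So r5c2=4.
Step 9. [r6c6∈{3}] only 3 remains possible at r6c6 ⇒ r6c6=3.
Step 10. [r5c1∈{1}] nothing but 1 survives at r5c1, so r5c1=1.
Step 11. [r1c6∈{6}] only 6 remains possible at r1c6, so r1c6=6.
Step 12. [r2c4∈{1}] only 1 remains possible at r2c4 ⇒ r2c4=1.
Step 13. [r6c1∈{5}] r6c1 has the single candidate 5 ⇒ r6c1=5.
Step 14. [r6c4∈{4}] r6c4 is down to just 4 ⇒ r6c4=4.
Step 15. [r3c6∈{2}] r3c6's peers cover all but 2 ⇒ r3c6=2.
Step 16. [r2c2∈{2}] r2c2 is down to just 2 ⇒ r2c2=2.
Step 17. [r4c5∈{4}] r4c5 has the single candidate 4 ⇒ r4c5=4.
Step 18. [r1c4∈{3}] r1c4 has the single candidate 3. So r1c4=3.
Step 19. [r1c1∈{4}] r1c1 is down to just 4 ⇒ r1c1=4.
Step 20. [r3c4∈{5}] nothing but 5 survives at r3c4 ⇒ r3c4=5.
Step 21. [r6c3∈{2}] only 2 remains possible at r6c3. So r6c3=2.
Step 22. [r3c2∈{1}] r3c2's peers cover all but 1 ⇒ r3c2=1.
Step 23. [r4c2∈{3}] r4c2's peers cover all but 3. So r4c2=3.
Step 24. [r3c1∈{6}] only 6 remains possible at r3c1 ⇒ r3c1=6.

Answer: 4 5 1 3 2 6 / 3 2 6 1 5 4 / 6 1 4 5 3 2 / 2 3 5 6 4 1 / 1 4 3 2 6 5 / 5 6 2 4 1 3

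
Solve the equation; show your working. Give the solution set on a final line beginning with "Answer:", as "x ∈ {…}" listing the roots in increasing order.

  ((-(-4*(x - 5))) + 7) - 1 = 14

Step 1. [((-(-4*(x - 5))) + 7) - 1 = 14] the outer -1 inverts by adding 1, so sub: (-(-4*(x - 5))) + 7 = 15.
Step 2. [(-(-4*(x - 5))) + 7 = 15] the outer +7 inverts by subtracting 7 ⇒ sub: -(-4*(x - 5)) = 8.
Step 3. [-(-4*(x - 5)) = 8] LHS negated; negate both sides ⇒ neg: -4*(x - 5) = -8.
Step 4. [-4*(x - 5) = -8] -4·(inner) — divide through by -4 ⇒ div: x - 5 = 2.
Step 5. [x - 5 = 2] the outer -5 inverts by adding 5 ⇒ sub: x = 7.

Answer: x ∈ {7}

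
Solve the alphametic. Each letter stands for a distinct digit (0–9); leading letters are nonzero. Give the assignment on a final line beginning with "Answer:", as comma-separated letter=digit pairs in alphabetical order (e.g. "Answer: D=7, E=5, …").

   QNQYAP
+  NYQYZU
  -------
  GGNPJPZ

Step 1. [G] the sum has 7 digits but both addends have 6; that extra leading digit G is the final carry, namely 1, so G=1.
Step 2. [col 1: P + U ≡ Z (mod 10)] no forcing yet in column 1 (carry-in 0); Z=0 is free and consistent — try it, so Z=0.
Step 3. [col 1: P + U ≡ Z (mod 10)] several values work for U in column 1 (P + U ≡ Z (mod 10), carry-in 0); try U=7 ⇒ U=7.
Step 4. [col 1: P + U ≡ Z (mod 10)] column 1: given U=7, Z=0, carry-in 0, and digits 0,1,7 already taken and all letters distinct, P+U≡Z (mod 10) forces P=3. So P=3.
Step 5. [col 2: A + Z ≡ P (mod 10)] in column 2 we have A+Z≡P with carry-in 1; given Z=0, P=3 and digits 0,1,3,7 already taken and all letters distinct, that pins A to 2 ⇒ A=2.
Step 6. [col 3: Y + Y ≡ J (mod 10)] column 3 (Y + Y ≡ J (mod 10), carry-in 0) doesn't pin J yet; pick J=8 and continue, so J=8.
Step 7. [col 3: Y + Y ≡ J (mod 10)] no forcing yet in column 3 (carry-in 0); Y=9 is free and consistent — try it. So Y=9.
Step 8. [col 4: Q + Q ≡ P (mod 10)] from column 4 (P=3, carry-in 1, digits 0,1,2,3,7,8,9 already taken and all letters distinct): Q must equal 6, so Q=6.
Step 9. [col 5: N + Y ≡ N (mod 10)] several values work for N in column 5 (N + Y ≡ N (mod 10), carry-in 1); try N=4 ⇒ N=4.

Answer: A=2, G=1, J=8, N=4, P=3, Q=6, U=7, Y=9, Z=0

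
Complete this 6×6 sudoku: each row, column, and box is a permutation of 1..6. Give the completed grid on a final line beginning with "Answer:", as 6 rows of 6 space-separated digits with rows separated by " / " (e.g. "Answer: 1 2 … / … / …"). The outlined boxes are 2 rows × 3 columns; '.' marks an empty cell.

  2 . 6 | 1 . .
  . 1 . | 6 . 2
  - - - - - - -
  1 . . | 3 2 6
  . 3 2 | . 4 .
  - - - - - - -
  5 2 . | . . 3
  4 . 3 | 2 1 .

Step 1. [r2c3∈{4,5}] in row 2, 4 fits only at r2c3 ⇒ r2c3=4.
Step 2. [r1c2∈{5}] r1c2 is down to just 5, so r1c2=5.
Step 3. [r2c5∈{3,5}] r2c5 is the only open cell in row 2 admitting 5. So r2c5=5.
Step 4. [r6c6∈{5}] nothing but 5 survives at r6c6 ⇒ r6c6=5.
Step 5. [r1c6∈{4}] r1c6 is down to just 4. So r1c6=4.
Step 6. [r5c4∈{4}] r5c4 has the single candidate 4, so r5c4=4.
Step 7. [r4c4∈{5}] r4c4 is down to just 5, so r4c4=5.
Step 8. [r1c5∈{3}] nothing but 3 survives at r1c5. So r1c5=3.
Step 9. [r3c2∈{4}] nothing but 4 survives at r3c2, so r3c2=4.
Step 10. [r2c1∈{3}] r2c1 is down to just 3. So r2c1=3.
Step 11. [r5c5∈{6}] r5c5 has the single candidate 6, so r5c5=6.
Step 12. [r3c3∈{5}] only 5 remains possible at r3c3 ⇒ r3c3=5.
Step 13. [r4c6∈{1}] only 1 remains possible at r4c6 ⇒ r4c6=1.
Step 14. [r5c3∈{1}] nothing but 1 survives at r5c3 ⇒ r5c3=1.
Step 15. [r4c1∈{6}] only 6 remains possible at r4c1, so r4c1=6.
Step 16. [r6c2∈{6}] r6c2's peers cover all but 6, so r6c2=6.

Answer: 2 5 6 1 3 4 / 3 1 4 6 5 2 / 1 4 5 3 2 6 / 6 3 2 5 4 1 / 5 2 1 4 6 3 / 4 6 3 2 1 5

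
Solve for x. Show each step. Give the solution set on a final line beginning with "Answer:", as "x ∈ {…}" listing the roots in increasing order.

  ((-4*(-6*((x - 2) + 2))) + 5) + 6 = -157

Step 1. [((-4*(-6*((x - 2) + 2))) + 5) + 6 = -157] the outer +6 inverts by subtracting 6 ⇒ sub: (-4*(-6*((x - 2) + 2))) + 5 = -163.
Step 2. [(-4*(-6*((x - 2) + 2))) + 5 = -163] +5 is outermost — subtract 5 both sides. So sub: -4*(-6*((x - 2) + 2)) = -168.
Step 3. [-4*(-6*((x - 2) + 2)) = -168] LHS = -4·(…); ÷-4 both sides. So div: -6*((x - 2) + 2) = 42.
Step 4. [-6*((x - 2) + 2) = 42] -6·(inner) — divide through by -6, so div: (x - 2) + 2 = -7.
Step 5. [(x - 2) + 2 = -7] peel the +2: subtract 2 from each side. So sub: x - 2 = -9.
Step 6. [x - 2 = -9] 2 comes off first (add 2), so sub: x = -7.

Answer: x ∈ {-7}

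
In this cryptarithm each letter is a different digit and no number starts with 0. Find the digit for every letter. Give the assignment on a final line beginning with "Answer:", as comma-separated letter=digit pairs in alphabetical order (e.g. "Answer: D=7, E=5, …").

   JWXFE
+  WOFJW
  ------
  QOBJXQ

Step 1. [col 1: E + W ≡ Q (mod 10)] W=6 is one option consistent with column 1 (E + W ≡ Q (mod 10), carry-in 0) — take it ⇒ W=6.
Step 2. [col 1: E + W ≡ Q (mod 10)] no forcing yet in column 1 (carry-in 0); E=5 is free and consistent — try it ⇒ E=5.
Step 3. [col 1: E + W ≡ Q (mod 10)] in column 1 we have E+W≡Q with carry-in 0; given E=5, W=6 and digits 5,6 already taken and all letters distinct, that pins Q to 1. So Q=1.
Step 4. [col 2: F + J ≡ X (mod 10)] no forcing yet in column 2 (carry-in 1); F=4 is free and consistent — try it, so F=4.
Step 5. [col 2: F + J ≡ X (mod 10)] several values work for X in column 2 (F + J ≡ X (mod 10), carry-in 1); try X=2. So X=2.
Step 6. [col 2: F + J ≡ X (mod 10)] from column 2 (F=4, X=2, carry-in 1, digits 1,2,4,5,6 already taken and all letters distinct): J must equal 7. So J=7.
Step 7. [col 4: W + O ≡ B (mod 10)] column 4 reads W+O+carry(0)=B with W=6; with digits 1,2,4,5,6,7 already taken and all letters distinct, the only value for B is 9, so B=9.
Step 8. [col 4: W + O ≡ B (mod 10)] in column 4 we have W+O≡B with carry-in 0; given W=6, B=9 and digits 1,2,4,5,6,7,9 already taken and all letters distinct, that pins O to 3 ⇒ O=3.

Answer: B=9, E=5, F=4, J=7, O=3, Q=1, W=6, X=2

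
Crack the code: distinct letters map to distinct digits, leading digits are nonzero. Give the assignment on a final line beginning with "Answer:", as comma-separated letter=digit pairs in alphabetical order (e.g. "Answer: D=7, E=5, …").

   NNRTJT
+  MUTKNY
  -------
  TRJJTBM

Step 1. [col 1: T + Y ≡ M (mod 10)] several values work for M in column 1 (T + Y ≡ M (mod 10), carry-in 0); try M=5, so M=5.
Step 2. [col 1: T + Y ≡ M (mod 10)] column 1 (T + Y ≡ M (mod 10), carry-in 0) doesn't pin T yet; pick T=1 and continue, so T=1.
Step 3. [col 1: T + Y ≡ M (mod 10)] from column 1 (T=1, M=5, carry-in 0, digits 1,5 already taken and all letters distinct): Y must equal 4, so Y=4.
Step 4. [col 2: J + N ≡ B (mod 10)] N=6 is one option consistent with column 2 (J + N ≡ B (mod 10), carry-in 0) — take it. So N=6.
Step 5. [col 2: J + N ≡ B (mod 10)] column 2 (J + N ≡ B (mod 10), carry-in 0) doesn't pin J yet; pick J=3 and continue, so J=3.
Step 6. [col 2: J + N ≡ B (mod 10)] column 2 reads J+N+carry(0)=B with J=3, N=6; with digits 1,3,4,5,6 already taken and all letters distinct, the only value for B is 9, so B=9.
Step 7. [col 3: T + K ≡ T (mod 10)] column 3 reads T+K+carry(0)=T with T=1; with digits 1,3,4,5,6,9 already taken and all letters distinct, the only value for K is 0 ⇒ K=0.
Step 8. [col 4: R + T ≡ J (mod 10)] column 4: given T=1, J=3, carry-in 0, and digits 0,1,3,4,5,6,9 already taken and all letters distinct, R+T≡J (mod 10) forces R=2, so R=2.
Step 9. [col 5: N + U ≡ J (mod 10)] column 5 reads N+U+carry(0)=J with N=6, J=3; with digits 0,1,2,3,4,5,6,9 already taken and all letters distinct, the only value for U is 7, so U=7.

Answer: B=9, J=3, K=0, M=5, N=6, R=2, T=1, U=7, Y=4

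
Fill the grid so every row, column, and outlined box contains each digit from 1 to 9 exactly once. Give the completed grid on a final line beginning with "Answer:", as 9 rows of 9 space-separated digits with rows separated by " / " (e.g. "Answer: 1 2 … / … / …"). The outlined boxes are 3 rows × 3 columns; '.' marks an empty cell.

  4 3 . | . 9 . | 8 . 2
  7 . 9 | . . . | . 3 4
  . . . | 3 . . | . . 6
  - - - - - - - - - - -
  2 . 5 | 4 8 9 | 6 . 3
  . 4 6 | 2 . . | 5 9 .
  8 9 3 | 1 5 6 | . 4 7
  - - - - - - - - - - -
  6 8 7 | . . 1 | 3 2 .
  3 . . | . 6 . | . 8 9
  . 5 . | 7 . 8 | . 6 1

Step 1. [r1c3∈{1}] only 1 remains possible at r1c3 ⇒ r1c3=1.
Step 2. [r3c2∈{2}] only 2 remains possible at r3c2. So r3c2=2.
Step 3. [r8c4∈{5}] r8c4's peers cover all but 5 ⇒ r8c4=5.
Step 4. [r9c5∈{2,3,4}] row 9 places 3 nowhere but r9c5 ⇒ r9c5=3.
Step 5. [r2c7∈{1}] only 1 remains possible at r2c7 ⇒ r2c7=1.
Step 6. [r2c6∈{2,5}] row 2 places 5 nowhere but r2c6. So r2c6=5.
Step 7. [r1c6∈{7}] r1c6 has the single candidate 7 ⇒ r1c6=7.
Step 8. [r3c8∈{5,7}] col 8 places 7 nowhere but r3c8, so r3c8=7.
Step 9. [r3c6∈{4}] r3c6 is down to just 4, so r3c6=4.
Step 10. [r9c3∈{2,4}] row 9 places 2 nowhere but r9c3. So r9c3=2.
Step 11. [r8c7∈{4,7}] 7 has one home in row 8: r8c7 ⇒ r8c7=7.
Step 12. [r2c2∈{6}] only 6 remains possible at r2c2. So r2c2=6.
Step 13. [r5c1∈{1}] nothing but 1 survives at r5c1 ⇒ r5c1=1.
Step 14. [r1c4∈{6}] r1c4's peers cover all but 6 ⇒ r1c4=6.
Step 15. [r3c5∈{1}] r3c5 has the single candidate 1 ⇒ r3c5=1.
Step 16. [r2c4∈{8}] nothing but 8 survives at r2c4, so r2c4=8.
Step 17. [r4c8∈{1}] r4c8 is down to just 1, so r4c8=1.
Step 18. [r4c2∈{7}] nothing but 7 survives at r4c2. So r4c2=7.
Step 19. [r5c5∈{7}] r5c5 is down to just 7 ⇒ r5c5=7.
Step 20. [r8c2∈{1}] r8c2 has the single candidate 1 ⇒ r8c2=1.
Step 21. [r7c5∈{4}] r7c5 is down to just 4. So r7c5=4.
Step 22. [r1c8∈{5}] r1c8's peers cover all but 5. So r1c8=5.
Step 23. [r9c1∈{9}] only 9 remains possible at r9c1 ⇒ r9c1=9.
Step 24. [r7c9∈{5}] r7c9 is down to just 5. So r7c9=5.
Step 25. [r5c6∈{3}] r5c6's peers cover all but 3. So r5c6=3.
Step 26. [r8c3∈{4}] only 4 remains possible at r8c3, so r8c3=4.
Step 27. [r7c4∈{9}] only 9 remains possible at r7c4. So r7c4=9.
Step 28. [r8c6∈{2}] r8c6's peers cover all but 2, so r8c6=2.
Step 29. [r3c7∈{9}] r3c7 is down to just 9 ⇒ r3c7=9.
Step 30. [r5c9∈{8}] r5c9's peers cover all but 8 ⇒ r5c9=8.
Step 31. [r6c7∈{2}] nothing but 2 survives at r6c7. So r6c7=2.
Step 32. [r3c1∈{5}] r3c1's peers cover all but 5. So r3c1=5.
Step 33. [r9c7∈{4}] r9c7 has the single candidate 4 ⇒ r9c7=4.
Step 34. [r3c3∈{8}] nothing but 8 survives at r3c3, so r3c3=8.
Step 35. [r2c5∈{2}] r2c5's peers cover all but 2 ⇒ r2c5=2.

Answer: 4 3 1 6 9 7 8 5 2 / 7 6 9 8 2 5 1 3 4 / 5 2 8 3 1 4 9 7 6 / 2 7 5 4 8 9 6 1 3 / 1 4 6 2 7 3 5 9 8 / 8 9 3 1 5 6 2 4 7 / 6 8 7 9 4 1 3 2 5 / 3 1 4 5 6 2 7 8 9 / 9 5 2 7 3 8 4 6 1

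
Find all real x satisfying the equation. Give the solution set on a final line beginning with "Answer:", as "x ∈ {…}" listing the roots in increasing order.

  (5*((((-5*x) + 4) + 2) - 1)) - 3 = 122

Step 1. [(5*((((-5*x) + 4) + 2) - 1)) - 3 = 122] the outer -3 inverts by adding 3 ⇒ sub: 5*((((-5*x) + 4) + 2) - 1) = 125.
Step 2. [5*((((-5*x) + 4) + 2) - 1) = 125] divide by the outer 5. So div: (((-5*x) + 4) + 2) - 1 = 25.
Step 3. [(((-5*x) + 4) + 2) - 1 = 25] 1 comes off first (add 1), so sub: ((-5*x) + 4) + 2 = 26.
Step 4. [((-5*x) + 4) + 2 = 26] +2 is outermost — subtract 2 both sides, so sub: (-5*x) + 4 = 24.
Step 5. [(-5*x) + 4 = 24] +4 is outermost — subtract 4 both sides. So sub: -5*x = 20.
Step 6. [-5*x = 20] divide by the outer -5, so div: x = -4.

Answer: x ∈ {-4}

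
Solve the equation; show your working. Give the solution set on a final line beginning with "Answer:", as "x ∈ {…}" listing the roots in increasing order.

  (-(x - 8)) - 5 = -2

Step 1. [(-(x - 8)) - 5 = -2] -5 is outermost — add 5 both sides ⇒ sub: -(x - 8) = 3.
Step 2. [-(x - 8) = 3] LHS negated; negate both sides, so neg: x - 8 = -3.
Step 3. [x - 8 = -3] peel the -8: add 8 from each side ⇒ sub: x = 5.

Answer: x ∈ {5}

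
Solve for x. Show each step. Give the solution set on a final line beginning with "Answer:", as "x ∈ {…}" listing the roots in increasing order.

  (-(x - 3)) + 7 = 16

Step 1. [(-(x - 3)) + 7 = 16] +7 is outermost — subtract 7 both sides ⇒ sub: -(x - 3) = 9.
Step 2. [-(x - 3) = 9] flip signs both sides. So neg: x - 3 = -9.
Step 3. [x - 3 = -9] add 3: x sits inside (… - 3), so sub: x = -6.

Answer: x ∈ {-6}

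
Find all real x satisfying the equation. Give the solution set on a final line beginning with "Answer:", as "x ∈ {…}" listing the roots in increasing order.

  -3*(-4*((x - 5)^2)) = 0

Step 1. [-3*(-4*((x - 5)^2)) = 0] LHS = -3·(…); ÷-3 both sides ⇒ div: -4*((x - 5)^2) = 0.
Step 2. [-4*((x - 5)^2) = 0] -4·(inner) — divide through by -4. So div: (x - 5)^2 = 0.
Step 3. [(x - 5)^2 = 0] LHS squared, RHS 0 ≥ 0: apply √ (±), so sqrt: x - 5 = 0.
Step 4. [x - 5 = 0] the outer -5 inverts by adding 5 ⇒ sub: x = 5.

Answer: x ∈ {5}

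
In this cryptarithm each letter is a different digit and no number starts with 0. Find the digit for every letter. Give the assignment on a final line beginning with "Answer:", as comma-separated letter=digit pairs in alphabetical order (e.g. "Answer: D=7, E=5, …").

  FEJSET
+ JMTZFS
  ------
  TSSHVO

Step 1. [col 1: T + S ≡ O (mod 10)] column 1 (T + S ≡ O (mod 10), carry-in 0) doesn't pin O yet; pick O=0 and continue ⇒ O=0.
Step 2. [col 1: T + S ≡ O (mod 10)] column 1 (T + S ≡ O (mod 10), carry-in 0) doesn't pin T yet; pick T=7 and continue, so T=7.
Step 3. [col 1: T + S ≡ O (mod 10)] column 1 reads T+S+carry(0)=O with T=7, O=0; with digits 0,7 already taken and all letters distinct, the only value for S is 3. So S=3.
Step 4. [col 2: E + F ≡ V (mod 10)] no forcing yet in column 2 (carry-in 1); V=6 is free and consistent — try it ⇒ V=6.
Step 5. [col 2: E + F ≡ V (mod 10)] no forcing yet in column 2 (carry-in 1); F=1 is free and consistent — try it. So F=1.
Step 6. [col 2: E + F ≡ V (mod 10)] column 2 reads E+F+carry(1)=V with F=1, V=6; with digits 0,1,3,6,7 already taken and all letters distinct, the only value for E is 4 ⇒ E=4.
Step 7. [col 3: S + Z ≡ H (mod 10)] H=2 is one option consistent with column 3 (S + Z ≡ H (mod 10), carry-in 0) — take it ⇒ H=2.
Step 8. [col 3: S + Z ≡ H (mod 10)] from column 3 (S=3, H=2, carry-in 0, digits 0,1,2,3,4,6,7 already taken and all letters distinct): Z must equal 9. So Z=9.
Step 9. [col 4: J + T ≡ S (mod 10)] from column 4 (T=7, S=3, carry-in 1, digits 0,1,2,3,4,6,7,9 already taken and all letters distinct): J must equal 5. So J=5.
Step 10. [col 5: E + M ≡ S (mod 10)] in column 5 we have E+M≡S with carry-in 1; given E=4, S=3 and digits 0,1,2,3,4,5,6,7,9 already taken and all letters distinct, that pins M to 8, so M=8.

Answer: E=4, F=1, H=2, J=5, M=8, O=0, S=3, T=7, V=6, Z=9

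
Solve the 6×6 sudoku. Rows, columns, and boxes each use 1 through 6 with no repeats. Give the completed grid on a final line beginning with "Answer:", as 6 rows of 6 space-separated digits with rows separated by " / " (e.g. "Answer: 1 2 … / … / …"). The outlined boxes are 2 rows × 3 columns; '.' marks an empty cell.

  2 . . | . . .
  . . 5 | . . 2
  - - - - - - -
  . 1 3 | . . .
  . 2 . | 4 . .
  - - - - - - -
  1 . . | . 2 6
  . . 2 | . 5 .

Step 1. [r3c5∈{6}] nothing but 6 survives at r3c5 ⇒ r3c5=6.
Step 2. [r5c4∈{3}] nothing but 3 survives at r5c4, so r5c4=3.
Step 3. [r1c3∈{1,4,6}] 1 has one home in col 3: r1c3, so r1c3=1.
Step 4. [r3c6∈{5}] r3c6 has the single candidate 5, so r3c6=5.
Step 5. [r6c6∈{1,4}] in box 6, 4 fits only at r6c6. So r6c6=4.
Step 6. [r1c6∈{3}] only 3 remains possible at r1c6. So r1c6=3.
Step 7. [r1c5∈{4}] only 4 remains possible at r1c5, so r1c5=4.
Step 8. [r1c2∈{6}] r1c2 is down to just 6, so r1c2=6.
Step 9. [r6c2∈{3}] nothing but 3 survives at r6c2 ⇒ r6c2=3.
Step 10. [r2c5∈{1}] nothing but 1 survives at r2c5 ⇒ r2c5=1.
Step 11. [r2c2∈{4}] r2c2's peers cover all but 4, so r2c2=4.
Step 12. [r6c1∈{6}] r6c1's peers cover all but 6 ⇒ r6c1=6.
Step 13. [r5c2∈{5}] r5c2's peers cover all but 5. So r5c2=5.
Step 14. [r2c4∈{6}] r2c4 has the single candidate 6 ⇒ r2c4=6.
Step 15. [r4c5∈{3}] nothing but 3 survives at r4c5 ⇒ r4c5=3.
Step 16. [r6c4∈{1}] nothing but 1 survives at r6c4, so r6c4=1.
Step 17. [r1c4∈{5}] nothing but 5 survives at r1c4 ⇒ r1c4=5.
Step 18. [r3c4∈{2}] r3c4's peers cover all but 2 ⇒ r3c4=2.
Step 19. [r3c1∈{4}] r3c1 is down to just 4. So r3c1=4.
Step 20. [r2c1∈{3}] r2c1 is down to just 3, so r2c1=3.
Step 21. [r4c1∈{5}] only 5 remains possible at r4c1, so r4c1=5.
Step 22. [r4c3∈{6}] r4c3's peers cover all but 6 ⇒ r4c3=6.
Step 23. [r5c3∈{4}] r5c3's peers cover all but 4. So r5c3=4.
Step 24. [r4c6∈{1}] only 1 remains possible at r4c6. So r4c6=1.

Answer: 2 6 1 5 4 3 / 3 4 5 6 1 2 / 4 1 3 2 6 5 / 5 2 6 4 3 1 / 1 5 4 3 2 6 / 6 3 2 1 5 4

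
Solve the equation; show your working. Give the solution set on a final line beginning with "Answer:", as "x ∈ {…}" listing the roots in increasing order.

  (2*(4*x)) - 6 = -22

Step 1. [(2*(4*x)) - 6 = -22] common factor 2 (LHS and -22) — divide through, so factor: (4*x) - 3 = -11.
Step 2. [(4*x) - 3 = -11] 3 comes off first (add 3). So sub: 4*x = -8.
Step 3. [4*x = -8] 4 out front; divide by 4. So div: x = -2.

Answer: x ∈ {-2}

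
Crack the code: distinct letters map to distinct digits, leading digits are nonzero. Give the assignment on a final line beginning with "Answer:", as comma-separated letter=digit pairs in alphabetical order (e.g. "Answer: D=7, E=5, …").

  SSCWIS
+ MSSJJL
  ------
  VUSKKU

Step 1. [col 1: S + L ≡ U (mod 10)] no forcing yet in column 1 (carry-in 0); U=3 is free and consistent — try it ⇒ U=3.
Step 2. [col 1: S + L ≡ U (mod 10)] no forcing yet in column 1 (carry-in 0); L=2 is free and consistent — try it ⇒ L=2.
Step 3. [col 1: S + L ≡ U (mod 10)] column 1 reads S+L+carry(0)=U with L=2, U=3; with digits 2,3 already taken and all letters distinct, the only value for S is 1 ⇒ S=1.
Step 4. [col 2: I + J ≡ K (mod 10)] K=0 is one option consistent with column 2 (I + J ≡ K (mod 10), carry-in 0) — take it, so K=0.
Step 5. [col 2: I + J ≡ K (mod 10)] J=4 is one option consistent with column 2 (I + J ≡ K (mod 10), carry-in 0) — take it ⇒ J=4.
Step 6. [col 2: I + J ≡ K (mod 10)] from column 2 (J=4, K=0, carry-in 0, digits 0,1,2,3,4 already taken and all letters distinct): I must equal 6, so I=6.
Step 7. [col 3: W + J ≡ K (mod 10)] column 3: given J=4, K=0, carry-in 1, and digits 0,1,2,3,4,6 already taken and all letters distinct, W+J≡K (mod 10) forces W=5. So W=5.
Step 8. [col 4: C + S ≡ S (mod 10)] from column 4 (S=1, carry-in 1, digits 0,1,2,3,4,5,6 already taken and all letters distinct): C must equal 9 ⇒ C=9.
Step 9. [col 6: S + M ≡ V (mod 10)] column 6: given S=1, carry-in 0, and digits 0,1,2,3,4,5,6,9 already taken and all letters distinct, S+M≡V (mod 10) forces M=7. So M=7.
Step 10. [col 6: S + M ≡ V (mod 10)] from column 6 (S=1, M=7, carry-in 0, digits 0,1,2,3,4,5,6,7,9 already taken and all letters distinct): V must equal 8. So V=8.

Answer: C=9, I=6, J=4, K=0, L=2, M=7, S=1, U=3, V=8, W=5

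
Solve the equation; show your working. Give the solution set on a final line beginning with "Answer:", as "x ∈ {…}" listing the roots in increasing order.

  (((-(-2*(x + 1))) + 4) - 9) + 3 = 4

Step 1. [(((-(-2*(x + 1))) + 4) - 9) + 3 = 4] 3 comes off first (subtract 3) ⇒ sub: ((-(-2*(x + 1))) + 4) - 9 = 1.
Step 2. [((-(-2*(x + 1))) + 4) - 9 = 1] 9 comes off first (add 9). So sub: (-(-2*(x + 1))) + 4 = 10.
Step 3. [(-(-2*(x + 1))) + 4 = 10] +4 is outermost — subtract 4 both sides ⇒ sub: -(-2*(x + 1)) = 6.
Step 4. [-(-2*(x + 1)) = 6] leading − — multiply by −1. So neg: -2*(x + 1) = -6.
Step 5. [-2*(x + 1) = -6] divide by the outer -2. So div: x + 1 = 3.
Step 6. [x + 1 = 3] peel the +1: subtract 1 from each side, so sub: x = 2.

Answer: x ∈ {2}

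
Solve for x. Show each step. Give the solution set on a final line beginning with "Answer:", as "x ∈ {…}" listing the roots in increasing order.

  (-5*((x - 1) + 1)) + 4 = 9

Step 1. [(-5*((x - 1) + 1)) + 4 = 9] +4 is outermost — subtract 4 both sides. So sub: -5*((x - 1) + 1) = 5.
Step 2. [-5*((x - 1) + 1) = 5] divide by the outer -5, so div: (x - 1) + 1 = -1.
Step 3. [(x - 1) + 1 = -1] the outer +1 inverts by subtracting 1 ⇒ sub: x - 1 = -2.
Step 4. [x - 1 = -2] peel the -1: add 1 from each side. So sub: x = -1.

Answer: x ∈ {-1}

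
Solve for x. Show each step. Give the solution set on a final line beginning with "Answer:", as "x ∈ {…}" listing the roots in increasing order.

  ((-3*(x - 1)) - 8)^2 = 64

Step 1. [((-3*(x - 1)) - 8)^2 = 64] LHS squared, RHS 64 ≥ 0: apply √ (±), so sqrt: (-3*(x - 1)) - 8 = 8 or -8.
Step 2. [(-3*(x - 1)) - 8 = 8 or -8] 8 comes off first (add 8) ⇒ sub: -3*(x - 1) = 16 or 0.
Step 3. [-3*(x - 1) = 16 or 0] -3 out front; divide by -3. So div: x - 1 = -16/3 or 0.
Step 4. [x - 1 = -16/3 or 0] 1 comes off first (add 1) ⇒ sub: x = -13/3 or 1.

Answer: x ∈ {-13/3, 1}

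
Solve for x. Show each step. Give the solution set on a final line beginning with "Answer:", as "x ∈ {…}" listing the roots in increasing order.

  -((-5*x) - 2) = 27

Step 1. [-((-5*x) - 2) = 27] LHS negated; negate both sides. So neg: (-5*x) - 2 = -27.
Step 2. [(-5*x) - 2 = -27] -2 is outermost — add 2 both sides. So sub: -5*x = -25.
Step 3. [-5*x = -25] LHS = -5·(…); ÷-5 both sides, so div: x = 5.

Answer: x ∈ {5}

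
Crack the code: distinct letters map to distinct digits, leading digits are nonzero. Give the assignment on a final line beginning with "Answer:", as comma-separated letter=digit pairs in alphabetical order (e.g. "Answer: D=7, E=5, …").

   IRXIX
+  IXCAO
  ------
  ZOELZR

Step 1. [Z] Z is the leading digit of a 6-digit sum of two 5-digit numbers; the final carry is exactly 1. So Z=1.
Step 2. [col 1: X + O ≡ R (mod 10)] column 1 (X + O ≡ R (mod 10), carry-in 0) doesn't pin X yet; pick X=3 and continue. So X=3.
Step 3. [col 1: X + O ≡ R (mod 10)] R=8 is one option consistent with column 1 (X + O ≡ R (mod 10), carry-in 0) — take it ⇒ R=8.
Step 4. [col 1: X + O ≡ R (mod 10)] column 1 reads X+O+carry(0)=R with X=3, R=8; with digits 1,3,8 already taken and all letters distinct, the only value for O is 5. So O=5.
Step 5. [col 2: I + A ≡ Z (mod 10)] column 2 (I + A ≡ Z (mod 10), carry-in 0) doesn't pin I yet; pick I=7 and continue, so I=7.
Step 6. [col 2: I + A ≡ Z (mod 10)] column 2: given I=7, Z=1, carry-in 0, and digits 1,3,5,7,8 already taken and all letters distinct, I+A≡Z (mod 10) forces A=4, so A=4.
Step 7. [col 3: X + C ≡ L (mod 10)] no forcing yet in column 3 (carry-in 1); C=6 is free and consistent — try it, so C=6.
Step 8. [col 3: X + C ≡ L (mod 10)] from column 3 (X=3, C=6, carry-in 1, digits 1,3,4,5,6,7,8 already taken and all letters distinct): L must equal 0. So L=0.
Step 9. [col 4: R + X ≡ E (mod 10)] column 4 reads R+X+carry(1)=E with R=8, X=3; with digits 0,1,3,4,5,6,7,8 already taken and all letters distinct, the only value for E is 2. So E=2.

Answer: A=4, C=6, E=2, I=7, L=0, O=5, R=8, X=3, Z=1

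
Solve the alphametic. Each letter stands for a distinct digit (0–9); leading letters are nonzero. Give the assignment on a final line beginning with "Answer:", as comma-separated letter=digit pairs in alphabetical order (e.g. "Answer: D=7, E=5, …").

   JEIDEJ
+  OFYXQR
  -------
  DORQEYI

Step 1. [col 1: J + R ≡ I (mod 10)] R=3 is one option consistent with column 1 (J + R ≡ I (mod 10), carry-in 0) — take it. So R=3.
Step 2. [col 1: J + R ≡ I (mod 10)] no forcing yet in column 1 (carry-in 0); J=9 is free and consistent — try it, so J=9.
Step 3. [D] the sum has 7 digits but both addends have 6; that extra leading digit D is the final carry, namely 1, so D=1.
Step 4. [col 1: J + R ≡ I (mod 10)] in column 1 we have J+R≡I with carry-in 0; given J=9, R=3 and digits 1,3,9 already taken and all letters distinct, that pins I to 2 ⇒ I=2.
Step 5. [col 2: E + Q ≡ Y (mod 10)] several values work for E in column 2 (E + Q ≡ Y (mod 10), carry-in 1); try E=7, so E=7.
Step 6. [col 2: E + Q ≡ Y (mod 10)] no forcing yet in column 2 (carry-in 1); Q=0 is free and consistent — try it. So Q=0.
Step 7. [col 2: E + Q ≡ Y (mod 10)] in column 2 we have E+Q≡Y with carry-in 1; given E=7, Q=0 and digits 0,1,2,3,7,9 already taken and all letters distinct, that pins Y to 8, so Y=8.
Step 8. [col 3: D + X ≡ E (mod 10)] from column 3 (D=1, E=7, carry-in 0, digits 0,1,2,3,7,8,9 already taken and all letters distinct): X must equal 6, so X=6.
Step 9. [col 5: E + F ≡ R (mod 10)] from column 5 (E=7, R=3, carry-in 1, digits 0,1,2,3,6,7,8,9 already taken and all letters distinct): F must equal 5, so F=5.
Step 10. [col 6: J + O ≡ O (mod 10)] column 6: given J=9, carry-in 1, and digits 0,1,2,3,5,6,7,8,9 already taken and all letters distinct, J+O≡O (mod 10) forces O=4 ⇒ O=4.

Answer: D=1, E=7, F=5, I=2, J=9, O=4, Q=0, R=3, X=6, Y=8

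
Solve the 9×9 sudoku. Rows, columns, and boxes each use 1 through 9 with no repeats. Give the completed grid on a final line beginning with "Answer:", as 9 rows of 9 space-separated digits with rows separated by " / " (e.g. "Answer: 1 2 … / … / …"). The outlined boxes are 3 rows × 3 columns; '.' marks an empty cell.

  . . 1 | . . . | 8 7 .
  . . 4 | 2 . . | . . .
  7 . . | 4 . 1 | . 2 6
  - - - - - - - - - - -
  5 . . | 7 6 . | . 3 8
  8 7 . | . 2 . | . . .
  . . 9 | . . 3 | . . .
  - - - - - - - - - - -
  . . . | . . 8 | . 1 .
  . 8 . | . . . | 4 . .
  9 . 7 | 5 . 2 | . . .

Step 1. [r9c9∈{3}] r9c9's peers cover all but 3 ⇒ r9c9=3.
Step 2. [r9c7∈{6}] r9c7 has the single candidate 6, so r9c7=6.
Step 3. [r2c5∈{3,5,7,8,9}] r2c5 is the only open cell in row 2 admitting 8, so r2c5=8.
Step 4. [r4c3∈{2}] r4c3's peers cover all but 2 ⇒ r4c3=2.
Step 5. [r5c3∈{3,6}] 3 has one home in row 5: r5c3. So r5c3=3.
Step 6. [r2c6∈{5,6,7,9}] across row 2, 7 lands solely at r2c6 ⇒ r2c6=7.
Step 7. [r1c9∈{4,5,9}] row 1 places 4 nowhere but r1c9. So r1c9=4.
Step 8. [r5c8∈{4,5,6,9}] r5c8 is the only open cell in row 5 admitting 6, so r5c8=6.
Step 9. [r6c8∈{4,5}] col 8 places 4 nowhere but r6c8 ⇒ r6c8=4.
Step 10. [r7c1∈{2,3,4,6}] in col 1, 4 fits only at r7c1 ⇒ r7c1=4.
Step 11. [r9c2∈{1}] r9c2 is down to just 1. So r9c2=1.
Step 12. [r4c7∈{1,9}] r4c7 is the only open cell in row 4 admitting 1. So r4c7=1.
Step 13. [r4c6∈{4,9}] 9 has one home in row 4: r4c6 ⇒ r4c6=9.
Step 14. [r8c6∈{6}] nothing but 6 survives at r8c6. So r8c6=6.
Step 15. [r8c3∈{5}] r8c3 has the single candidate 5 ⇒ r8c3=5.
Step 16. [r8c8∈{9}] r8c8's peers cover all but 9, so r8c8=9.
Step 17. [r1c6∈{5}] r1c6's peers cover all but 5 ⇒ r1c6=5.
Step 18. [r2c8∈{5}] r2c8's peers cover all but 5, so r2c8=5.
Step 19. [r1c4∈{3,6,9}] in col 4, 6 fits only at r1c4. So r1c4=6.
Step 20. [r6c1∈{1,6}] in col 1, 1 fits only at r6c1. So r6c1=1.
Step 21. [r8c5∈{1,3,7}] col 5 places 1 nowhere but r8c5 ⇒ r8c5=1.
Step 22. [r8c9∈{2,7}] row 8 places 7 nowhere but r8c9. So r8c9=7.
Step 23. [r8c4∈{3}] only 3 remains possible at r8c4, so r8c4=3.
Step 24. [r7c2∈{2,3,6}] across row 7, 3 lands solely at r7c2, so r7c2=3.
Step 25. [r2c1∈{3,6}] r2c1 is the only open cell in col 1 admitting 6 ⇒ r2c1=6.
Step 26. [r2c2∈{9}] only 9 remains possible at r2c2. So r2c2=9.
Step 27. [r1c5∈{3,9}] 9 has one home in row 1: r1c5, so r1c5=9.
Step 28. [r6c5∈{5}] r6c5 is down to just 5 ⇒ r6c5=5.
Step 29. [r5c9∈{5,9}] in col 9, 9 fits only at r5c9, so r5c9=9.
Step 30. [r7c9∈{2,5}] col 9 places 5 nowhere but r7c9. So r7c9=5.
Step 31. [r7c7∈{2}] nothing but 2 survives at r7c7. So r7c7=2.
Step 32. [r2c7∈{3}] only 3 remains possible at r2c7 ⇒ r2c7=3.
Step 33. [r8c1∈{2}] r8c1 has the single candidate 2 ⇒ r8c1=2.
Step 34. [r6c4∈{8}] nothing but 8 survives at r6c4, so r6c4=8.
Step 35. [r9c8∈{8}] r9c8 is down to just 8, so r9c8=8.
Step 36. [r7c5∈{7}] only 7 remains possible at r7c5. So r7c5=7.
Step 37. [r9c5∈{4}] r9c5 is down to just 4, so r9c5=4.
Step 38. [r1c2∈{2}] r1c2 is down to just 2. So r1c2=2.
Step 39. [r7c4∈{9}] r7c4 has the single candidate 9, so r7c4=9.
Step 40. [r3c2∈{5}] r3c2's peers cover all but 5. So r3c2=5.
Step 41. [r4c2∈{4}] nothing but 4 survives at r4c2, so r4c2=4.
Step 42. [r6c9∈{2}] r6c9's peers cover all but 2. So r6c9=2.
Step 43. [r5c7∈{5}] only 5 remains possible at r5c7. So r5c7=5.
Step 44. [r3c5∈{3}] r3c5 is down to just 3, so r3c5=3.
Step 45. [r1c1∈{3}] r1c1 is down to just 3, so r1c1=3.
Step 46. [r7c3∈{6}] only 6 remains possible at r7c3 ⇒ r7c3=6.
Step 47. [r3c7∈{9}] only 9 remains possible at r3c7 ⇒ r3c7=9.
Step 48. [r6c2∈{6}] nothing but 6 survives at r6c2, so r6c2=6.
Step 49. [r2c9∈{1}] only 1 remains possible at r2c9 ⇒ r2c9=1.
Step 50. [r3c3∈{8}] nothing but 8 survives at r3c3. So r3c3=8.
Step 51. [r5c6∈{4}] nothing but 4 survives at r5c6, so r5c6=4.
Step 52. [r5c4∈{1}] r5c4 has the single candidate 1. So r5c4=1.
Step 53. [r6c7∈{7}] nothing but 7 survives at r6c7. So r6c7=7.

Answer: 3 2 1 6 9 5 8 7 4 / 6 9 4 2 8 7 3 5 1 / 7 5 8 4 3 1 9 2 6 / 5 4 2 7 6 9 1 3 8 / 8 7 3 1 2 4 5 6 9 / 1 6 9 8 5 3 7 4 2 / 4 3 6 9 7 8 2 1 5 / 2 8 5 3 1 6 4 9 7 / 9 1 7 5 4 2 6 8 3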